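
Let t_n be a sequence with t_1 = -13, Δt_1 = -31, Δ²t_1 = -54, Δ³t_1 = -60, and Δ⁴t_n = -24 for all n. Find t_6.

-1428

Build the table forward from the leading diagonal:
Δ⁴: -24, -24, -24, -24, -24, -24
Δ³: -60, -84, -108, -132, -156, -180
Δ²: -54, -114, -198, -306, -438, -594
Δ: -31, -85, -199, -397, -703, -1141
t: -13, -44, -129, -328, -725, -1428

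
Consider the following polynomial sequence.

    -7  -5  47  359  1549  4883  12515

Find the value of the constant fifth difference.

D1: 2, 52, 312, 1190, 3334, 7632
D2: 50, 260, 878, 2144, 4298
D3: 210, 618, 1266, 2154
D4: 408, 648, 888
D5: 240, 240

240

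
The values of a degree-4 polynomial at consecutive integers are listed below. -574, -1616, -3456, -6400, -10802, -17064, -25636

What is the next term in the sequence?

-37016

First differences: -1042, -1840, -2944, -4402, -6262, -8572
Second differences: -798, -1104, -1458, -1860, -2310
Third differences: -306, -354, -402, -450
Fourth differences: -48, -48, -48
The fourth differences are constant (-48).
-450 − 48 = -498;  -2310 − 498 = -2808;  -8572 − 2808 = -11380;  -25636 − 11380 = -37016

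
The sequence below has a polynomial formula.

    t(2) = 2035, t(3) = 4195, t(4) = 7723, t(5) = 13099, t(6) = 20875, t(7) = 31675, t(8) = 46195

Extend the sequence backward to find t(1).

835

2160  3528  5376  7776  10800  14520
1368  1848  2400  3024  3720
480  552  624  696
72  72  72
The fourth differences are constant at 72.
Work back: 480 − 72 = 408;  1368 − 408 = 960;  2160 − 960 = 1200;  2035 − 1200 = 835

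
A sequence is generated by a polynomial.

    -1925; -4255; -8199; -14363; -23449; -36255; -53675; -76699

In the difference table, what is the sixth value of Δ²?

First differences: -2330, -3944, -6164, -9086, -12806, -17420, -23024
Second differences: -1614, -2220, -2922, -3720, -4614, -5604
Third differences: -606, -702, -798, -894, -990
Fourth differences: -96, -96, -96, -96

-5604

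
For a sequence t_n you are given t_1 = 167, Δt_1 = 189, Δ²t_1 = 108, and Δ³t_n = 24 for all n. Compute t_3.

Build the table forward from the leading diagonal:
D3: 24, 24, 24
D2: 108, 132, 156
D1: 189, 297, 429
t: 167, 356, 653

653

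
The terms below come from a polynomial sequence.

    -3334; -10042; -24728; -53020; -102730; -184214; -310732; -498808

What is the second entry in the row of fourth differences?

D1: -6708, -14686, -28292, -49710, -81484, -126518, -188076
D2: -7978, -13606, -21418, -31774, -45034, -61558
D3: -5628, -7812, -10356, -13260, -16524
D4: -2184, -2544, -2904, -3264
D5: -360, -360, -360

-2544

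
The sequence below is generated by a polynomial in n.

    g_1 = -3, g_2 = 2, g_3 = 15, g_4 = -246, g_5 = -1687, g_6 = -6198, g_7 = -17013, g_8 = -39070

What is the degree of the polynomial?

5

First differences: 5, 13, -261, -1441, -4511, -10815, -22057
Second differences: 8, -274, -1180, -3070, -6304, -11242
Third differences: -282, -906, -1890, -3234, -4938
Fourth differences: -624, -984, -1344, -1704
Fifth differences: -360, -360, -360
The fifth differences are constant, so the polynomial has degree 5.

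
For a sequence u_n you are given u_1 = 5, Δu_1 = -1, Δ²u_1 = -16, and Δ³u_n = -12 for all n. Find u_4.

-58

Build the table forward from the leading diagonal:
Third differences: -12  -12  -12  -12
Second differences: -16  -28  -40  -52
First differences: -1  -17  -45  -85
u: 5  4  -13  -58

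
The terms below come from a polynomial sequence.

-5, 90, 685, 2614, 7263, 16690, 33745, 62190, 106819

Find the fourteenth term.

First differences: 95  595  1929  4649  9427  17055  28445  44629
Second differences: 500  1334  2720  4778  7628  11390  16184
Third differences: 834  1386  2058  2850  3762  4794
Fourth differences: 552  672  792  912  1032
Fifth differences: 120  120  120  120
The fifth differences are constant (120).
1032 + 120 = 1152;  4794 + 1152 = 5946;  16184 + 5946 = 22130;  44629 + 22130 = 66759;  106819 + 66759 = 173578
1152 + 120 = 1272;  5946 + 1272 = 7218;  22130 + 7218 = 29348;  66759 + 29348 = 96107;  173578 + 96107 = 269685
1272 + 120 = 1392;  7218 + 1392 = 8610;  29348 + 8610 = 37958;  96107 + 37958 = 134065;  269685 + 134065 = 403750
1392 + 120 = 1512;  8610 + 1512 = 10122;  37958 + 10122 = 48080;  134065 + 48080 = 182145;  403750 + 182145 = 585895
1512 + 120 = 1632;  10122 + 1632 = 11754;  48080 + 11754 = 59834;  182145 + 59834 = 241979;  585895 + 241979 = 827874

827874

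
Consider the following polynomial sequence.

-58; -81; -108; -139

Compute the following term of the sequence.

-174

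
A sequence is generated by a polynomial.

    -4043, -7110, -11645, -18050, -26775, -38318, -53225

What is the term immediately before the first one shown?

-2090

Δ: -3067, -4535, -6405, -8725, -11543, -14907
Δ²: -1468, -1870, -2320, -2818, -3364
Δ³: -402, -450, -498, -546
Δ⁴: -48, -48, -48
The fourth differences are constant at -48.
Work back: -402 + 48 = -354;  -1468 + 354 = -1114;  -3067 + 1114 = -1953;  -4043 + 1953 = -2090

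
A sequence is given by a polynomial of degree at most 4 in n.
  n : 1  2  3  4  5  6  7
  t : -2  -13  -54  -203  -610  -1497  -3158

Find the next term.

First differences: -11  -41  -149  -407  -887  -1661
Second differences: -30  -108  -258  -480  -774
Third differences: -78  -150  -222  -294
Fourth differences: -72  -72  -72
Constant fourth difference = -72, so extend:
-294 − 72 = -366;  -774 − 366 = -1140;  -1661 − 1140 = -2801;  -3158 − 2801 = -5959

-5959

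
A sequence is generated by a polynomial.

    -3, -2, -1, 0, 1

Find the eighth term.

4

First differences: 1 , 1 , 1 , 1
Constant first difference = 1, so extend:
1 + 1 = 2
2 + 1 = 3
3 + 1 = 4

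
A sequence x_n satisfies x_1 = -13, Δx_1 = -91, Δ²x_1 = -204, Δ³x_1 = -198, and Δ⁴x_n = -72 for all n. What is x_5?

-2465

Build the table forward from the leading diagonal:
D4: -72  -72  -72  -72  -72
D3: -198  -270  -342  -414  -486
D2: -204  -402  -672  -1014  -1428
D1: -91  -295  -697  -1369  -2383
x: -13  -104  -399  -1096  -2465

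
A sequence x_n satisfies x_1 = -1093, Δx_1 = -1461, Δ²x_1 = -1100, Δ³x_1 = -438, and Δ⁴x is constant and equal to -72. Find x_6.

-24138

Build the table forward from the leading diagonal:
Fourth differences: -72  -72  -72  -72  -72  -72
Third differences: -438  -510  -582  -654  -726  -798
Second differences: -1100  -1538  -2048  -2630  -3284  -4010
First differences: -1461  -2561  -4099  -6147  -8777  -12061
x: -1093  -2554  -5115  -9214  -15361  -24138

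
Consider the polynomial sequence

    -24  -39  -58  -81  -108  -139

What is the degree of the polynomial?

2

Δ: -15, -19, -23, -27, -31
Δ²: -4, -4, -4, -4
The second differences are constant, so the polynomial has degree 2.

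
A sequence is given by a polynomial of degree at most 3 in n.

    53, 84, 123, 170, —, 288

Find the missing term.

Using the first 4 terms:
D1: 31  39  47
D2: 8  8
Constant second difference = 8.
Extend forward: 47 + 8 = 55;  170 + 55 = 225

225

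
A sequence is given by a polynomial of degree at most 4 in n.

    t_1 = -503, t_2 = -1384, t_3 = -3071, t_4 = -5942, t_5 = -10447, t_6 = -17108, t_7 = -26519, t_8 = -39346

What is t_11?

-106063

D1: -881 , -1687 , -2871 , -4505 , -6661 , -9411 , -12827
D2: -806 , -1184 , -1634 , -2156 , -2750 , -3416
D3: -378 , -450 , -522 , -594 , -666
D4: -72 , -72 , -72 , -72
The fourth differences are constant (-72).
-666 − 72 = -738;  -3416 − 738 = -4154;  -12827 − 4154 = -16981;  -39346 − 16981 = -56327
-738 − 72 = -810;  -4154 − 810 = -4964;  -16981 − 4964 = -21945;  -56327 − 21945 = -78272
-810 − 72 = -882;  -4964 − 882 = -5846;  -21945 − 5846 = -27791;  -78272 − 27791 = -106063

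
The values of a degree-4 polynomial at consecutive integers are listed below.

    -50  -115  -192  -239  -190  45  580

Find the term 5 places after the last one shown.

Δ: -65, -77, -47, 49, 235, 535
Δ²: -12, 30, 96, 186, 300
Δ³: 42, 66, 90, 114
Δ⁴: 24, 24, 24
Fourth differences constant at 24.
114 + 24 = 138;  300 + 138 = 438;  535 + 438 = 973;  580 + 973 = 1553
138 + 24 = 162;  438 + 162 = 600;  973 + 600 = 1573;  1553 + 1573 = 3126
162 + 24 = 186;  600 + 186 = 786;  1573 + 786 = 2359;  3126 + 2359 = 5485
186 + 24 = 210;  786 + 210 = 996;  2359 + 996 = 3355;  5485 + 3355 = 8840
210 + 24 = 234;  996 + 234 = 1230;  3355 + 1230 = 4585;  8840 + 4585 = 13425

13425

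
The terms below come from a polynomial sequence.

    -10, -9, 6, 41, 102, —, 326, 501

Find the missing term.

Using the first 5 terms:
D1: 1  15  35  61
D2: 14  20  26
D3: 6  6
Constant third difference = 6.
Extend forward: 26 + 6 = 32;  61 + 32 = 93;  102 + 93 = 195

195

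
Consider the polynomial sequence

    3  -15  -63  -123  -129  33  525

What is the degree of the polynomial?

D1: -18, -48, -60, -6, 162, 492
D2: -30, -12, 54, 168, 330
D3: 18, 66, 114, 162
D4: 48, 48, 48
The fourth differences are constant, so the polynomial has degree 4.

4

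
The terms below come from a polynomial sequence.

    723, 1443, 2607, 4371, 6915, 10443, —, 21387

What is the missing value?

Using the first 6 terms:
First differences: 720  1164  1764  2544  3528
Second differences: 444  600  780  984
Third differences: 156  180  204
Fourth differences: 24  24
Constant fourth difference = 24.
Extend forward: 204 + 24 = 228;  984 + 228 = 1212;  3528 + 1212 = 4740;  10443 + 4740 = 15183

15183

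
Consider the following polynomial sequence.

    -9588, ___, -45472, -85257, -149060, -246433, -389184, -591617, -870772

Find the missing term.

-22169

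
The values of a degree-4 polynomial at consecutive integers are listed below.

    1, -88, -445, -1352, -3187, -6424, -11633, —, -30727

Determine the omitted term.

Using the first 7 terms:
D1: -89  -357  -907  -1835  -3237  -5209
D2: -268  -550  -928  -1402  -1972
D3: -282  -378  -474  -570
D4: -96  -96  -96
Constant fourth difference = -96.
Extend forward: -570 − 96 = -666;  -1972 − 666 = -2638;  -5209 − 2638 = -7847;  -11633 − 7847 = -19480

-19480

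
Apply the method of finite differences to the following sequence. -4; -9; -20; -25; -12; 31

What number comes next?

116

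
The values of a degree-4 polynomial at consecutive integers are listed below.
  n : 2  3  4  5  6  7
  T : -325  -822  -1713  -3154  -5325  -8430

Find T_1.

D1: -497, -891, -1441, -2171, -3105
D2: -394, -550, -730, -934
D3: -156, -180, -204
D4: -24, -24
The fourth differences are constant at -24.
Work back: -156 + 24 = -132;  -394 + 132 = -262;  -497 + 262 = -235;  -325 + 235 = -90

-90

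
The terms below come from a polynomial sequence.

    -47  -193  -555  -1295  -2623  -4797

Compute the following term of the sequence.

First differences: -146  -362  -740  -1328  -2174
Second differences: -216  -378  -588  -846
Third differences: -162  -210  -258
Fourth differences: -48  -48
Fourth differences constant at -48.
-258 − 48 = -306;  -846 − 306 = -1152;  -2174 − 1152 = -3326;  -4797 − 3326 = -8123

-8123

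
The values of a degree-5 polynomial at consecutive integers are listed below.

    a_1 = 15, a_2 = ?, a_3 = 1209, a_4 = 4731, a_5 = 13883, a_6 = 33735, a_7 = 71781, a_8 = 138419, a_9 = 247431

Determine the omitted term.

191

Using the last 7 terms:
D1: 3522, 9152, 19852, 38046, 66638, 109012
D2: 5630, 10700, 18194, 28592, 42374
D3: 5070, 7494, 10398, 13782
D4: 2424, 2904, 3384
D5: 480, 480
Constant fifth difference = 480.
Extend backward: 2424 − 480 = 1944;  5070 − 1944 = 3126;  5630 − 3126 = 2504;  3522 − 2504 = 1018;  1209 − 1018 = 191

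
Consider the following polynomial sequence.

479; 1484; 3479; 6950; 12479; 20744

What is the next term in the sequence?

First differences: 1005  1995  3471  5529  8265
Second differences: 990  1476  2058  2736
Third differences: 486  582  678
Fourth differences: 96  96
Constant fourth difference = 96, so extend:
678 + 96 = 774;  2736 + 774 = 3510;  8265 + 3510 = 11775;  20744 + 11775 = 32519

32519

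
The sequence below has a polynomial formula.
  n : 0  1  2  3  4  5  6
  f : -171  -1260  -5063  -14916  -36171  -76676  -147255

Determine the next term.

-262188

First differences: -1089  -3803  -9853  -21255  -40505  -70579
Second differences: -2714  -6050  -11402  -19250  -30074
Third differences: -3336  -5352  -7848  -10824
Fourth differences: -2016  -2496  -2976
Fifth differences: -480  -480
Fifth differences constant at -480.
-2976 − 480 = -3456;  -10824 − 3456 = -14280;  -30074 − 14280 = -44354;  -70579 − 44354 = -114933;  -147255 − 114933 = -262188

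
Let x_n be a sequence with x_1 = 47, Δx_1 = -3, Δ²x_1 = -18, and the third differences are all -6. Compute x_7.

-361

Build the table forward from the leading diagonal:
Δ³: -6  -6  -6  -6  -6  -6  -6
Δ²: -18  -24  -30  -36  -42  -48  -54
Δ: -3  -21  -45  -75  -111  -153  -201
x: 47  44  23  -22  -97  -208  -361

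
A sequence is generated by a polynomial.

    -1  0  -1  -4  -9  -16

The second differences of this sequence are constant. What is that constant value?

-2

D1: 1, -1, -3, -5, -7
D2: -2, -2, -2, -2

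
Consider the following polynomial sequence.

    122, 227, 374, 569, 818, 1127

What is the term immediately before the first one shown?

53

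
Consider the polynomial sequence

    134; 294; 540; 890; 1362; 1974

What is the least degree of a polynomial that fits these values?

First differences: 160, 246, 350, 472, 612
Second differences: 86, 104, 122, 140
Third differences: 18, 18, 18
The third differences are constant, so the polynomial has degree 3.

3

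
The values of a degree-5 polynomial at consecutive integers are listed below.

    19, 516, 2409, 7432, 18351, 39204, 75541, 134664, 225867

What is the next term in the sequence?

360676

Δ: 497, 1893, 5023, 10919, 20853, 36337, 59123, 91203
Δ²: 1396, 3130, 5896, 9934, 15484, 22786, 32080
Δ³: 1734, 2766, 4038, 5550, 7302, 9294
Δ⁴: 1032, 1272, 1512, 1752, 1992
Δ⁵: 240, 240, 240, 240
Constant fifth difference = 240, so extend:
1992 + 240 = 2232;  9294 + 2232 = 11526;  32080 + 11526 = 43606;  91203 + 43606 = 134809;  225867 + 134809 = 360676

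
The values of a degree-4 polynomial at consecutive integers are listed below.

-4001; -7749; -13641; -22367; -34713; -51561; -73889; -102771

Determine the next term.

-139377

D1: -3748, -5892, -8726, -12346, -16848, -22328, -28882
D2: -2144, -2834, -3620, -4502, -5480, -6554
D3: -690, -786, -882, -978, -1074
D4: -96, -96, -96, -96
Constant fourth difference = -96, so extend:
-1074 − 96 = -1170;  -6554 − 1170 = -7724;  -28882 − 7724 = -36606;  -102771 − 36606 = -139377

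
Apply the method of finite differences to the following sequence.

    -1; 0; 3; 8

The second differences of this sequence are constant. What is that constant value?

2

Δ: 1, 3, 5
Δ²: 2, 2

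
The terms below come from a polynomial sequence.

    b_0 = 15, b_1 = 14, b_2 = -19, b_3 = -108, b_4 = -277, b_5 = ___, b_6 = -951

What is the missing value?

-550

Using the first 5 terms:
D1: -1, -33, -89, -169
D2: -32, -56, -80
D3: -24, -24
Constant third difference = -24.
Extend forward: -80 − 24 = -104;  -169 − 104 = -273;  -277 − 273 = -550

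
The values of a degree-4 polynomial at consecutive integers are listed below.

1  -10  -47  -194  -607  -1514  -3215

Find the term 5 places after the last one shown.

-11 , -37 , -147 , -413 , -907 , -1701
-26 , -110 , -266 , -494 , -794
-84 , -156 , -228 , -300
-72 , -72 , -72
Fourth differences constant at -72.
-300 − 72 = -372;  -794 − 372 = -1166;  -1701 − 1166 = -2867;  -3215 − 2867 = -6082
-372 − 72 = -444;  -1166 − 444 = -1610;  -2867 − 1610 = -4477;  -6082 − 4477 = -10559
-444 − 72 = -516;  -1610 − 516 = -2126;  -4477 − 2126 = -6603;  -10559 − 6603 = -17162
-516 − 72 = -588;  -2126 − 588 = -2714;  -6603 − 2714 = -9317;  -17162 − 9317 = -26479
-588 − 72 = -660;  -2714 − 660 = -3374;  -9317 − 3374 = -12691;  -26479 − 12691 = -39170

-39170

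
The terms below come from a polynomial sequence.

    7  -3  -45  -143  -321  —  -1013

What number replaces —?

-603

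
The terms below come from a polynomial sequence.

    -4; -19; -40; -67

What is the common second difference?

First differences: -15, -21, -27
Second differences: -6, -6

-6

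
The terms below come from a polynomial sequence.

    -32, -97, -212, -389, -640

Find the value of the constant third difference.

-12

D1: -65, -115, -177, -251
D2: -50, -62, -74
D3: -12, -12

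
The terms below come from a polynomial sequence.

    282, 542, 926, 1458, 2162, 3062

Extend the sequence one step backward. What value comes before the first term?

122

Δ: 260  384  532  704  900
Δ²: 124  148  172  196
Δ³: 24  24  24
The third differences are constant at 24.
Work back: 124 − 24 = 100;  260 − 100 = 160;  282 − 160 = 122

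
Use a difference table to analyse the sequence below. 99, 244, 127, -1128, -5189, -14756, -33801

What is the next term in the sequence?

-67808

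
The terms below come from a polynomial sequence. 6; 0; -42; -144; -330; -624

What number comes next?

D1: -6, -42, -102, -186, -294
D2: -36, -60, -84, -108
D3: -24, -24, -24
Third differences constant at -24.
-108 − 24 = -132;  -294 − 132 = -426;  -624 − 426 = -1050

-1050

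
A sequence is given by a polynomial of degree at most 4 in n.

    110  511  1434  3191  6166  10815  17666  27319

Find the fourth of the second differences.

1674

D1: 401, 923, 1757, 2975, 4649, 6851, 9653
D2: 522, 834, 1218, 1674, 2202, 2802
D3: 312, 384, 456, 528, 600
D4: 72, 72, 72, 72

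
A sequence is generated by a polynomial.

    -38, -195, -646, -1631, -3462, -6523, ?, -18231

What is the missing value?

Using the first 6 terms:
D1: -157, -451, -985, -1831, -3061
D2: -294, -534, -846, -1230
D3: -240, -312, -384
D4: -72, -72
Constant fourth difference = -72.
Extend forward: -384 − 72 = -456;  -1230 − 456 = -1686;  -3061 − 1686 = -4747;  -6523 − 4747 = -11270

-11270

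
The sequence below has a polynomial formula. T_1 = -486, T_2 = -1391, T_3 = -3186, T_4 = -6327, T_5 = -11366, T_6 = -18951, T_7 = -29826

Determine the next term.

-44831

First differences: -905  -1795  -3141  -5039  -7585  -10875
Second differences: -890  -1346  -1898  -2546  -3290
Third differences: -456  -552  -648  -744
Fourth differences: -96  -96  -96
The fourth differences are constant (-96).
-744 − 96 = -840;  -3290 − 840 = -4130;  -10875 − 4130 = -15005;  -29826 − 15005 = -44831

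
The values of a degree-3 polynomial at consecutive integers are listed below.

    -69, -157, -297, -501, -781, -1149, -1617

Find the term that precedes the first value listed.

-21

First differences: -88, -140, -204, -280, -368, -468
Second differences: -52, -64, -76, -88, -100
Third differences: -12, -12, -12, -12
The third differences are constant at -12.
Work back: -52 + 12 = -40;  -88 + 40 = -48;  -69 + 48 = -21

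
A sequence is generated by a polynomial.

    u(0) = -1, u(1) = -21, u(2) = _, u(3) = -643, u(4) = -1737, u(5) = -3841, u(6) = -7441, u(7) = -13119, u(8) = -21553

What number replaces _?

Using the last 6 terms:
-1094, -2104, -3600, -5678, -8434
-1010, -1496, -2078, -2756
-486, -582, -678
-96, -96
Constant fourth difference = -96.
Extend backward: -486 + 96 = -390;  -1010 + 390 = -620;  -1094 + 620 = -474;  -643 + 474 = -169

-169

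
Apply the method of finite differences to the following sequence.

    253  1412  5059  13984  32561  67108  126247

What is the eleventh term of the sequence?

First differences: 1159, 3647, 8925, 18577, 34547, 59139
Second differences: 2488, 5278, 9652, 15970, 24592
Third differences: 2790, 4374, 6318, 8622
Fourth differences: 1584, 1944, 2304
Fifth differences: 360, 360
The fifth differences are constant (360).
2304 + 360 = 2664;  8622 + 2664 = 11286;  24592 + 11286 = 35878;  59139 + 35878 = 95017;  126247 + 95017 = 221264
2664 + 360 = 3024;  11286 + 3024 = 14310;  35878 + 14310 = 50188;  95017 + 50188 = 145205;  221264 + 145205 = 366469
3024 + 360 = 3384;  14310 + 3384 = 17694;  50188 + 17694 = 67882;  145205 + 67882 = 213087;  366469 + 213087 = 579556
3384 + 360 = 3744;  17694 + 3744 = 21438;  67882 + 21438 = 89320;  213087 + 89320 = 302407;  579556 + 302407 = 881963

881963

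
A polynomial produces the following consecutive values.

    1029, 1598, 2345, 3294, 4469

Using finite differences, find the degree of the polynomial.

3

First differences: 569, 747, 949, 1175
Second differences: 178, 202, 226
Third differences: 24, 24
The third differences are constant, so the polynomial has degree 3.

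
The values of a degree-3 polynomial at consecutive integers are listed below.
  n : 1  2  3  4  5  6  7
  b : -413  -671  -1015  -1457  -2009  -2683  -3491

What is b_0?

-229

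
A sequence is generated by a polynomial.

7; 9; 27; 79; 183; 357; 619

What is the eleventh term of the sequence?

First differences: 2  18  52  104  174  262
Second differences: 16  34  52  70  88
Third differences: 18  18  18  18
Third differences constant at 18.
88 + 18 = 106;  262 + 106 = 368;  619 + 368 = 987
106 + 18 = 124;  368 + 124 = 492;  987 + 492 = 1479
124 + 18 = 142;  492 + 142 = 634;  1479 + 634 = 2113
142 + 18 = 160;  634 + 160 = 794;  2113 + 794 = 2907

2907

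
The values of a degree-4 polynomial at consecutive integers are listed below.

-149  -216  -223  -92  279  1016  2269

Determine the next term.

4212

D1: -67 , -7 , 131 , 371 , 737 , 1253
D2: 60 , 138 , 240 , 366 , 516
D3: 78 , 102 , 126 , 150
D4: 24 , 24 , 24
Fourth differences constant at 24.
150 + 24 = 174;  516 + 174 = 690;  1253 + 690 = 1943;  2269 + 1943 = 4212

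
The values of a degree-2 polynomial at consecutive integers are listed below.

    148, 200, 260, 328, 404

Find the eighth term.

680

52  60  68  76
8  8  8
The second differences are constant (8).
76 + 8 = 84;  404 + 84 = 488
84 + 8 = 92;  488 + 92 = 580
92 + 8 = 100;  580 + 100 = 680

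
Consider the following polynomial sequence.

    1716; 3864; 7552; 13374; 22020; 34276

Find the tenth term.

2148 , 3688 , 5822 , 8646 , 12256
1540 , 2134 , 2824 , 3610
594 , 690 , 786
96 , 96
The fourth differences are constant (96).
786 + 96 = 882;  3610 + 882 = 4492;  12256 + 4492 = 16748;  34276 + 16748 = 51024
882 + 96 = 978;  4492 + 978 = 5470;  16748 + 5470 = 22218;  51024 + 22218 = 73242
978 + 96 = 1074;  5470 + 1074 = 6544;  22218 + 6544 = 28762;  73242 + 28762 = 102004
1074 + 96 = 1170;  6544 + 1170 = 7714;  28762 + 7714 = 36476;  102004 + 36476 = 138480

138480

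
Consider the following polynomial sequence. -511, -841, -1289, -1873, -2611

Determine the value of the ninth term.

Δ: -330  -448  -584  -738
Δ²: -118  -136  -154
Δ³: -18  -18
Third differences constant at -18.
-154 − 18 = -172;  -738 − 172 = -910;  -2611 − 910 = -3521
-172 − 18 = -190;  -910 − 190 = -1100;  -3521 − 1100 = -4621
-190 − 18 = -208;  -1100 − 208 = -1308;  -4621 − 1308 = -5929
-208 − 18 = -226;  -1308 − 226 = -1534;  -5929 − 1534 = -7463

-7463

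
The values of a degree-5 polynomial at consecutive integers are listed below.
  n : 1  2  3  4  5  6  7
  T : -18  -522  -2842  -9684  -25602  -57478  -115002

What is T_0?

D1: -504, -2320, -6842, -15918, -31876, -57524
D2: -1816, -4522, -9076, -15958, -25648
D3: -2706, -4554, -6882, -9690
D4: -1848, -2328, -2808
D5: -480, -480
The fifth differences are constant at -480.
Work back: -1848 + 480 = -1368;  -2706 + 1368 = -1338;  -1816 + 1338 = -478;  -504 + 478 = -26;  -18 + 26 = 8

8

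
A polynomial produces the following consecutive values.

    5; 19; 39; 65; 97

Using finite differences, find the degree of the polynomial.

2

14, 20, 26, 32
6, 6, 6
The second differences are constant, so the polynomial has degree 2.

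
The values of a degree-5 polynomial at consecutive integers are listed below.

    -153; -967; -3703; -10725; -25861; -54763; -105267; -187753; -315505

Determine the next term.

-505071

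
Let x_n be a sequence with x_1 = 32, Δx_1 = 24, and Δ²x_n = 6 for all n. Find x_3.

Build the table forward from the leading diagonal:
Δ²: 6  6  6
Δ: 24  30  36
x: 32  56  86

86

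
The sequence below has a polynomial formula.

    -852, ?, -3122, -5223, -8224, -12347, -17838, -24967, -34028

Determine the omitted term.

-1723

Using the last 7 terms:
First differences: -2101, -3001, -4123, -5491, -7129, -9061
Second differences: -900, -1122, -1368, -1638, -1932
Third differences: -222, -246, -270, -294
Fourth differences: -24, -24, -24
Constant fourth difference = -24.
Extend backward: -222 + 24 = -198;  -900 + 198 = -702;  -2101 + 702 = -1399;  -3122 + 1399 = -1723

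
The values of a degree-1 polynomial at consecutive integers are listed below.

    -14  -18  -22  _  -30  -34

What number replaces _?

Using the first 3 terms:
Δ: -4, -4
Constant first difference = -4.
Extend forward: -22 − 4 = -26

-26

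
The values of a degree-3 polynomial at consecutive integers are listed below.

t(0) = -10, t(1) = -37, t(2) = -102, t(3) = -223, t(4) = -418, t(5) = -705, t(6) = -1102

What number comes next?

-1627

-27  -65  -121  -195  -287  -397
-38  -56  -74  -92  -110
-18  -18  -18  -18
Constant third difference = -18, so extend:
-110 − 18 = -128;  -397 − 128 = -525;  -1102 − 525 = -1627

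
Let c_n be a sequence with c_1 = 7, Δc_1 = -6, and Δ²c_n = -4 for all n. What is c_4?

-23

Build the table forward from the leading diagonal:
Δ²: -4  -4  -4  -4
Δ: -6  -10  -14  -18
c: 7  1  -9  -23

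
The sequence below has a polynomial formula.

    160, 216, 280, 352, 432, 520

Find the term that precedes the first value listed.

First differences: 56, 64, 72, 80, 88
Second differences: 8, 8, 8, 8
The second differences are constant at 8.
Work back: 56 − 8 = 48;  160 − 48 = 112

112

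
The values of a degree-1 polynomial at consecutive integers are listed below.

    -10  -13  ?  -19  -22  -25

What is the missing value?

-16

Using the last 3 terms:
First differences: -3, -3
Constant first difference = -3.
Extend backward: -19 + 3 = -16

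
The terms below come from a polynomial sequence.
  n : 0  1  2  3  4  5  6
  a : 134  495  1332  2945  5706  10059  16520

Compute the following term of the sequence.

361  837  1613  2761  4353  6461
476  776  1148  1592  2108
300  372  444  516
72  72  72
Fourth differences constant at 72.
516 + 72 = 588;  2108 + 588 = 2696;  6461 + 2696 = 9157;  16520 + 9157 = 25677

25677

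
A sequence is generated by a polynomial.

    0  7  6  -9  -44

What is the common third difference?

Δ: 7, -1, -15, -35
Δ²: -8, -14, -20
Δ³: -6, -6

-6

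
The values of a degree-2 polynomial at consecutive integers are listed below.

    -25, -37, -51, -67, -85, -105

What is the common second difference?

-2

First differences: -12, -14, -16, -18, -20
Second differences: -2, -2, -2, -2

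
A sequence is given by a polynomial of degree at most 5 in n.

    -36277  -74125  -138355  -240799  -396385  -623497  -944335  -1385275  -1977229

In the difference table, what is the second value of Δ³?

-14928

Δ: -37848, -64230, -102444, -155586, -227112, -320838, -440940, -591954
Δ²: -26382, -38214, -53142, -71526, -93726, -120102, -151014
Δ³: -11832, -14928, -18384, -22200, -26376, -30912
Δ⁴: -3096, -3456, -3816, -4176, -4536
Δ⁵: -360, -360, -360, -360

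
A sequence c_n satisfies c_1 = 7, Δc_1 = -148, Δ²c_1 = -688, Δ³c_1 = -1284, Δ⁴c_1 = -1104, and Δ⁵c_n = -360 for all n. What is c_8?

Build the table forward from the leading diagonal:
Δ⁵: -360  -360  -360  -360  -360  -360  -360  -360
Δ⁴: -1104  -1464  -1824  -2184  -2544  -2904  -3264  -3624
Δ³: -1284  -2388  -3852  -5676  -7860  -10404  -13308  -16572
Δ²: -688  -1972  -4360  -8212  -13888  -21748  -32152  -45460
Δ: -148  -836  -2808  -7168  -15380  -29268  -51016  -83168
c: 7  -141  -977  -3785  -10953  -26333  -55601  -106617

-106617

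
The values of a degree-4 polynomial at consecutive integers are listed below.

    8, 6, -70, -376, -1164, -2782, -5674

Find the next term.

-2 , -76 , -306 , -788 , -1618 , -2892
-74 , -230 , -482 , -830 , -1274
-156 , -252 , -348 , -444
-96 , -96 , -96
Fourth differences constant at -96.
-444 − 96 = -540;  -1274 − 540 = -1814;  -2892 − 1814 = -4706;  -5674 − 4706 = -10380

-10380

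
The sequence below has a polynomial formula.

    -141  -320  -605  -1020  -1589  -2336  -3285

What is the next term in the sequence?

-4460

-179 , -285 , -415 , -569 , -747 , -949
-106 , -130 , -154 , -178 , -202
-24 , -24 , -24 , -24
The third differences are constant (-24).
-202 − 24 = -226;  -949 − 226 = -1175;  -3285 − 1175 = -4460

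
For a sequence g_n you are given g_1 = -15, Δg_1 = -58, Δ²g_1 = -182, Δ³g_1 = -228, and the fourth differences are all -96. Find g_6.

Build the table forward from the leading diagonal:
D4: -96  -96  -96  -96  -96  -96
D3: -228  -324  -420  -516  -612  -708
D2: -182  -410  -734  -1154  -1670  -2282
D1: -58  -240  -650  -1384  -2538  -4208
g: -15  -73  -313  -963  -2347  -4885

-4885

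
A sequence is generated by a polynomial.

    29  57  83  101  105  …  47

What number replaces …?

Using the first 5 terms:
First differences: 28, 26, 18, 4
Second differences: -2, -8, -14
Third differences: -6, -6
Constant third difference = -6.
Extend forward: -14 − 6 = -20;  4 − 20 = -16;  105 − 16 = 89

89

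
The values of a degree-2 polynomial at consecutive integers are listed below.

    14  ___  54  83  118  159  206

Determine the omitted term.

31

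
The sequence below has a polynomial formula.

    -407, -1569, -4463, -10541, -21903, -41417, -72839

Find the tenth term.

D1: -1162, -2894, -6078, -11362, -19514, -31422
D2: -1732, -3184, -5284, -8152, -11908
D3: -1452, -2100, -2868, -3756
D4: -648, -768, -888
D5: -120, -120
Fifth differences constant at -120.
-888 − 120 = -1008;  -3756 − 1008 = -4764;  -11908 − 4764 = -16672;  -31422 − 16672 = -48094;  -72839 − 48094 = -120933
-1008 − 120 = -1128;  -4764 − 1128 = -5892;  -16672 − 5892 = -22564;  -48094 − 22564 = -70658;  -120933 − 70658 = -191591
-1128 − 120 = -1248;  -5892 − 1248 = -7140;  -22564 − 7140 = -29704;  -70658 − 29704 = -100362;  -191591 − 100362 = -291953

-291953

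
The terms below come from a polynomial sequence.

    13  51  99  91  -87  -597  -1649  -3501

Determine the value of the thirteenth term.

-37151

D1: 38 , 48 , -8 , -178 , -510 , -1052 , -1852
D2: 10 , -56 , -170 , -332 , -542 , -800
D3: -66 , -114 , -162 , -210 , -258
D4: -48 , -48 , -48 , -48
The fourth differences are constant (-48).
-258 − 48 = -306;  -800 − 306 = -1106;  -1852 − 1106 = -2958;  -3501 − 2958 = -6459
-306 − 48 = -354;  -1106 − 354 = -1460;  -2958 − 1460 = -4418;  -6459 − 4418 = -10877
-354 − 48 = -402;  -1460 − 402 = -1862;  -4418 − 1862 = -6280;  -10877 − 6280 = -17157
-402 − 48 = -450;  -1862 − 450 = -2312;  -6280 − 2312 = -8592;  -17157 − 8592 = -25749
-450 − 48 = -498;  -2312 − 498 = -2810;  -8592 − 2810 = -11402;  -25749 − 11402 = -37151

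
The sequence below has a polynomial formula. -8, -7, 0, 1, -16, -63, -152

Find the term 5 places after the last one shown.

-1647

D1: 1, 7, 1, -17, -47, -89
D2: 6, -6, -18, -30, -42
D3: -12, -12, -12, -12
Constant third difference = -12, so extend:
-42 − 12 = -54;  -89 − 54 = -143;  -152 − 143 = -295
-54 − 12 = -66;  -143 − 66 = -209;  -295 − 209 = -504
-66 − 12 = -78;  -209 − 78 = -287;  -504 − 287 = -791
-78 − 12 = -90;  -287 − 90 = -377;  -791 − 377 = -1168
-90 − 12 = -102;  -377 − 102 = -479;  -1168 − 479 = -1647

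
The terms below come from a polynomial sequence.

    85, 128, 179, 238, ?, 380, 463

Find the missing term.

305

Using the first 4 terms:
First differences: 43, 51, 59
Second differences: 8, 8
Constant second difference = 8.
Extend forward: 59 + 8 = 67;  238 + 67 = 305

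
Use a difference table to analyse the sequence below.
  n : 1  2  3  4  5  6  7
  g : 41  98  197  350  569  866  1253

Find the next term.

57 , 99 , 153 , 219 , 297 , 387
42 , 54 , 66 , 78 , 90
12 , 12 , 12 , 12
Constant third difference = 12, so extend:
90 + 12 = 102;  387 + 102 = 489;  1253 + 489 = 1742

1742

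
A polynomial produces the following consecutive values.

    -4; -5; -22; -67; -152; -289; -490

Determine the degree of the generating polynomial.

3

Δ: -1, -17, -45, -85, -137, -201
Δ²: -16, -28, -40, -52, -64
Δ³: -12, -12, -12, -12
The third differences are constant, so the polynomial has degree 3.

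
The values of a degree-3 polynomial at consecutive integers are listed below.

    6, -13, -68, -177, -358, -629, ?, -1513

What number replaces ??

Using the first 6 terms:
D1: -19, -55, -109, -181, -271
D2: -36, -54, -72, -90
D3: -18, -18, -18
Constant third difference = -18.
Extend forward: -90 − 18 = -108;  -271 − 108 = -379;  -629 − 379 = -1008

-1008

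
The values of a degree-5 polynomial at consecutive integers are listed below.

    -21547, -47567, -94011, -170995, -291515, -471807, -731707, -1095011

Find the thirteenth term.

-5618011

-26020, -46444, -76984, -120520, -180292, -259900, -363304
-20424, -30540, -43536, -59772, -79608, -103404
-10116, -12996, -16236, -19836, -23796
-2880, -3240, -3600, -3960
-360, -360, -360
Constant fifth difference = -360, so extend:
-3960 − 360 = -4320;  -23796 − 4320 = -28116;  -103404 − 28116 = -131520;  -363304 − 131520 = -494824;  -1095011 − 494824 = -1589835
-4320 − 360 = -4680;  -28116 − 4680 = -32796;  -131520 − 32796 = -164316;  -494824 − 164316 = -659140;  -1589835 − 659140 = -2248975
-4680 − 360 = -5040;  -32796 − 5040 = -37836;  -164316 − 37836 = -202152;  -659140 − 202152 = -861292;  -2248975 − 861292 = -3110267
-5040 − 360 = -5400;  -37836 − 5400 = -43236;  -202152 − 43236 = -245388;  -861292 − 245388 = -1106680;  -3110267 − 1106680 = -4216947
-5400 − 360 = -5760;  -43236 − 5760 = -48996;  -245388 − 48996 = -294384;  -1106680 − 294384 = -1401064;  -4216947 − 1401064 = -5618011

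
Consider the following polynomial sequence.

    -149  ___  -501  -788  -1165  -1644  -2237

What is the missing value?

-292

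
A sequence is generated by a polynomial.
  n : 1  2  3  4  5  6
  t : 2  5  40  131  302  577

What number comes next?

Δ: 3  35  91  171  275
Δ²: 32  56  80  104
Δ³: 24  24  24
The third differences are constant (24).
104 + 24 = 128;  275 + 128 = 403;  577 + 403 = 980

980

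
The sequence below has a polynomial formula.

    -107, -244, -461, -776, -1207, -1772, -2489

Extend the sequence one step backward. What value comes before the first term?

-32

Δ: -137  -217  -315  -431  -565  -717
Δ²: -80  -98  -116  -134  -152
Δ³: -18  -18  -18  -18
The third differences are constant at -18.
Work back: -80 + 18 = -62;  -137 + 62 = -75;  -107 + 75 = -32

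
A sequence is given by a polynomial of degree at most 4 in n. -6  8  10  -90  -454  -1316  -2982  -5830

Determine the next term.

Δ: 14, 2, -100, -364, -862, -1666, -2848
Δ²: -12, -102, -264, -498, -804, -1182
Δ³: -90, -162, -234, -306, -378
Δ⁴: -72, -72, -72, -72
Constant fourth difference = -72, so extend:
-378 − 72 = -450;  -1182 − 450 = -1632;  -2848 − 1632 = -4480;  -5830 − 4480 = -10310

-10310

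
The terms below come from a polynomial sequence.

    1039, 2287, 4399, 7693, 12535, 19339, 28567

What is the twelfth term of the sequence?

1248, 2112, 3294, 4842, 6804, 9228
864, 1182, 1548, 1962, 2424
318, 366, 414, 462
48, 48, 48
Fourth differences constant at 48.
462 + 48 = 510;  2424 + 510 = 2934;  9228 + 2934 = 12162;  28567 + 12162 = 40729
510 + 48 = 558;  2934 + 558 = 3492;  12162 + 3492 = 15654;  40729 + 15654 = 56383
558 + 48 = 606;  3492 + 606 = 4098;  15654 + 4098 = 19752;  56383 + 19752 = 76135
606 + 48 = 654;  4098 + 654 = 4752;  19752 + 4752 = 24504;  76135 + 24504 = 100639
654 + 48 = 702;  4752 + 702 = 5454;  24504 + 5454 = 29958;  100639 + 29958 = 130597

130597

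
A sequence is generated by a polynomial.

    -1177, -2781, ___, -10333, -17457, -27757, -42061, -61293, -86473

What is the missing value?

-5653

Using the last 6 terms:
Δ: -7124  -10300  -14304  -19232  -25180
Δ²: -3176  -4004  -4928  -5948
Δ³: -828  -924  -1020
Δ⁴: -96  -96
Constant fourth difference = -96.
Extend backward: -828 + 96 = -732;  -3176 + 732 = -2444;  -7124 + 2444 = -4680;  -10333 + 4680 = -5653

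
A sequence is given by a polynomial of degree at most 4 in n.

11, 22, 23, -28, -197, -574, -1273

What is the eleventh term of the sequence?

D1: 11, 1, -51, -169, -377, -699
D2: -10, -52, -118, -208, -322
D3: -42, -66, -90, -114
D4: -24, -24, -24
Constant fourth difference = -24, so extend:
-114 − 24 = -138;  -322 − 138 = -460;  -699 − 460 = -1159;  -1273 − 1159 = -2432
-138 − 24 = -162;  -460 − 162 = -622;  -1159 − 622 = -1781;  -2432 − 1781 = -4213
-162 − 24 = -186;  -622 − 186 = -808;  -1781 − 808 = -2589;  -4213 − 2589 = -6802
-186 − 24 = -210;  -808 − 210 = -1018;  -2589 − 1018 = -3607;  -6802 − 3607 = -10409

-10409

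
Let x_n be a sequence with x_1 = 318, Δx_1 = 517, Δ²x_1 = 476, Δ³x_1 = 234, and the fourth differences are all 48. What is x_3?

Build the table forward from the leading diagonal:
Δ⁴: 48, 48, 48
Δ³: 234, 282, 330
Δ²: 476, 710, 992
Δ: 517, 993, 1703
x: 318, 835, 1828

1828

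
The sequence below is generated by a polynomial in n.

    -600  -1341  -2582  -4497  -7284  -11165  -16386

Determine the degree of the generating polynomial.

Δ: -741, -1241, -1915, -2787, -3881, -5221
Δ²: -500, -674, -872, -1094, -1340
Δ³: -174, -198, -222, -246
Δ⁴: -24, -24, -24
The fourth differences are constant, so the polynomial has degree 4.

4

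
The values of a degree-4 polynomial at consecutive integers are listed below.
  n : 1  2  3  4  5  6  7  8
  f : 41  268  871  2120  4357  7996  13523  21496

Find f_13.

122621

D1: 227 , 603 , 1249 , 2237 , 3639 , 5527 , 7973
D2: 376 , 646 , 988 , 1402 , 1888 , 2446
D3: 270 , 342 , 414 , 486 , 558
D4: 72 , 72 , 72 , 72
Fourth differences constant at 72.
558 + 72 = 630;  2446 + 630 = 3076;  7973 + 3076 = 11049;  21496 + 11049 = 32545
630 + 72 = 702;  3076 + 702 = 3778;  11049 + 3778 = 14827;  32545 + 14827 = 47372
702 + 72 = 774;  3778 + 774 = 4552;  14827 + 4552 = 19379;  47372 + 19379 = 66751
774 + 72 = 846;  4552 + 846 = 5398;  19379 + 5398 = 24777;  66751 + 24777 = 91528
846 + 72 = 918;  5398 + 918 = 6316;  24777 + 6316 = 31093;  91528 + 31093 = 122621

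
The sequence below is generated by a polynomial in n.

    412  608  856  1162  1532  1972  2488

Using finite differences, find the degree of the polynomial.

D1: 196, 248, 306, 370, 440, 516
D2: 52, 58, 64, 70, 76
D3: 6, 6, 6, 6
The third differences are constant, so the polynomial has degree 3.

3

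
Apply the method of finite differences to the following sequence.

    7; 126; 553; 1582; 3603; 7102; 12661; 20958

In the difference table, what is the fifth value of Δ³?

678

Δ: 119, 427, 1029, 2021, 3499, 5559, 8297
Δ²: 308, 602, 992, 1478, 2060, 2738
Δ³: 294, 390, 486, 582, 678
Δ⁴: 96, 96, 96, 96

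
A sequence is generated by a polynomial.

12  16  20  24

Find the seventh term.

36

D1: 4, 4, 4
First differences constant at 4.
24 + 4 = 28
28 + 4 = 32
32 + 4 = 36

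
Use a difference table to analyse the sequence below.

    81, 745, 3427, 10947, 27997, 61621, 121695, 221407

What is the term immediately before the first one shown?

7

D1: 664, 2682, 7520, 17050, 33624, 60074, 99712
D2: 2018, 4838, 9530, 16574, 26450, 39638
D3: 2820, 4692, 7044, 9876, 13188
D4: 1872, 2352, 2832, 3312
D5: 480, 480, 480
The fifth differences are constant at 480.
Work back: 1872 − 480 = 1392;  2820 − 1392 = 1428;  2018 − 1428 = 590;  664 − 590 = 74;  81 − 74 = 7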